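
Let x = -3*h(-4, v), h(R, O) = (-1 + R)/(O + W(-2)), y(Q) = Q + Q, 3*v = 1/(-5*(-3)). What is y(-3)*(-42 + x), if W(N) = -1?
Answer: 7569/22 ≈ 344.05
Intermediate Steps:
v = 1/45 (v = 1/(3*((-5*(-3)))) = (⅓)/15 = (⅓)*(1/15) = 1/45 ≈ 0.022222)
y(Q) = 2*Q
h(R, O) = (-1 + R)/(-1 + O) (h(R, O) = (-1 + R)/(O - 1) = (-1 + R)/(-1 + O))
x = -675/44 (x = -3*(-1 - 4)/(-1 + 1/45) = -3*(-5)/(-44/45) = -(-135)*(-5)/44 = -3*225/44 = -675/44 ≈ -15.341)
y(-3)*(-42 + x) = (2*(-3))*(-42 - 675/44) = -6*(-2523/44) = 7569/22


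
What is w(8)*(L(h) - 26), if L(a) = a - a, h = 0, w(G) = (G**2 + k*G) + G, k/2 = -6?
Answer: 624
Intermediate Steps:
k = -12 (k = 2*(-6) = -12)
w(G) = G**2 - 11*G (w(G) = (G**2 - 12*G) + G = G**2 - 11*G)
L(a) = 0
w(8)*(L(h) - 26) = (8*(-11 + 8))*(0 - 26) = (8*(-3))*(-26) = -24*(-26) = 624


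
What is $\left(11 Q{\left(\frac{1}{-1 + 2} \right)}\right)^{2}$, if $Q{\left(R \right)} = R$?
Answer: $121$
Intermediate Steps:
$\left(11 Q{\left(\frac{1}{-1 + 2} \right)}\right)^{2} = \left(\frac{11}{-1 + 2}\right)^{2} = \left(\frac{11}{1}\right)^{2} = \left(11 \cdot 1\right)^{2} = 11^{2} = 121$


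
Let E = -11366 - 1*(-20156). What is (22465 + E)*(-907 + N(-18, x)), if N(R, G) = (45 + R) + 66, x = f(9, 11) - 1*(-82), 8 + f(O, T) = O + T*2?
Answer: -25441570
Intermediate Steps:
f(O, T) = -8 + O + 2*T (f(O, T) = -8 + (O + T*2) = -8 + (O + 2*T) = -8 + O + 2*T)
E = 8790 (E = -11366 + 20156 = 8790)
x = 105 (x = (-8 + 9 + 2*11) - 1*(-82) = (-8 + 9 + 22) + 82 = 23 + 82 = 105)
N(R, G) = 111 + R
(22465 + E)*(-907 + N(-18, x)) = (22465 + 8790)*(-907 + (111 - 18)) = 31255*(-907 + 93) = 31255*(-814) = -25441570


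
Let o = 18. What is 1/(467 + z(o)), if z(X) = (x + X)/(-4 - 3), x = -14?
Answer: 7/3265 ≈ 0.0021439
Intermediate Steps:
z(X) = 2 - X/7 (z(X) = (-14 + X)/(-4 - 3) = (-14 + X)/(-7) = (-14 + X)*(-⅐) = 2 - X/7)
1/(467 + z(o)) = 1/(467 + (2 - ⅐*18)) = 1/(467 + (2 - 18/7)) = 1/(467 - 4/7) = 1/(3265/7) = 7/3265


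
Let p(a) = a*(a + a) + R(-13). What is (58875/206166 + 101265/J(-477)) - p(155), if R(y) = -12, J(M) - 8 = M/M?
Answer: -7584032323/206166 ≈ -36786.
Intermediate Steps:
J(M) = 9 (J(M) = 8 + M/M = 8 + 1 = 9)
p(a) = -12 + 2*a**2 (p(a) = a*(a + a) - 12 = a*(2*a) - 12 = 2*a**2 - 12 = -12 + 2*a**2)
(58875/206166 + 101265/J(-477)) - p(155) = (58875/206166 + 101265/9) - (-12 + 2*155**2) = (58875*(1/206166) + 101265*(1/9)) - (-12 + 2*24025) = (19625/68722 + 33755/3) - (-12 + 48050) = 2319769985/206166 - 1*48038 = 2319769985/206166 - 48038 = -7584032323/206166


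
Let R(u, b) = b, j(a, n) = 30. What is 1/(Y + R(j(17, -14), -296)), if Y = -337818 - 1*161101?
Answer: -1/499215 ≈ -2.0031e-6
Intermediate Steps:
Y = -498919 (Y = -337818 - 161101 = -498919)
1/(Y + R(j(17, -14), -296)) = 1/(-498919 - 296) = 1/(-499215) = -1/499215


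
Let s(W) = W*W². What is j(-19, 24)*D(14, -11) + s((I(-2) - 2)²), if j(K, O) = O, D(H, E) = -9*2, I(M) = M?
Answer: 3664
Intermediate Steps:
D(H, E) = -18
s(W) = W³
j(-19, 24)*D(14, -11) + s((I(-2) - 2)²) = 24*(-18) + ((-2 - 2)²)³ = -432 + ((-4)²)³ = -432 + 16³ = -432 + 4096 = 3664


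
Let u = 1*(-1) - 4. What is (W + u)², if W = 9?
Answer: 16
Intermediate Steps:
u = -5 (u = -1 - 4 = -5)
(W + u)² = (9 - 5)² = 4² = 16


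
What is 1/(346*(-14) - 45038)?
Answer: -1/49882 ≈ -2.0047e-5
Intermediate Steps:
1/(346*(-14) - 45038) = 1/(-4844 - 45038) = 1/(-49882) = -1/49882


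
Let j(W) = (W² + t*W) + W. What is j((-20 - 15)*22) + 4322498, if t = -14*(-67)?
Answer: 4192368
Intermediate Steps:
t = 938
j(W) = W² + 939*W (j(W) = (W² + 938*W) + W = W² + 939*W)
j((-20 - 15)*22) + 4322498 = ((-20 - 15)*22)*(939 + (-20 - 15)*22) + 4322498 = (-35*22)*(939 - 35*22) + 4322498 = -770*(939 - 770) + 4322498 = -770*169 + 4322498 = -130130 + 4322498 = 4192368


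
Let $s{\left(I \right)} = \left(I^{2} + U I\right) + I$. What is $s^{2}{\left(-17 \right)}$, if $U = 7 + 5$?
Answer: $4624$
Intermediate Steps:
$U = 12$
$s{\left(I \right)} = I^{2} + 13 I$ ($s{\left(I \right)} = \left(I^{2} + 12 I\right) + I = I^{2} + 13 I$)
$s^{2}{\left(-17 \right)} = \left(- 17 \left(13 - 17\right)\right)^{2} = \left(\left(-17\right) \left(-4\right)\right)^{2} = 68^{2} = 4624$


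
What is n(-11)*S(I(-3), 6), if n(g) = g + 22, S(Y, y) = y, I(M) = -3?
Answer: 66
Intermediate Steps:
n(g) = 22 + g
n(-11)*S(I(-3), 6) = (22 - 11)*6 = 11*6 = 66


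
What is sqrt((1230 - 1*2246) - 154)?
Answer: 3*I*sqrt(130) ≈ 34.205*I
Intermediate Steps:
sqrt((1230 - 1*2246) - 154) = sqrt((1230 - 2246) - 154) = sqrt(-1016 - 154) = sqrt(-1170) = 3*I*sqrt(130)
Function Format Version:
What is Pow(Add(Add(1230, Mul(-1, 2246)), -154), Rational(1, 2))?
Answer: Mul(3, I, Pow(130, Rational(1, 2))) ≈ Mul(34.205, I)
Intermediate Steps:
Pow(Add(Add(1230, Mul(-1, 2246)), -154), Rational(1, 2)) = Pow(Add(Add(1230, -2246), -154), Rational(1, 2)) = Pow(Add(-1016, -154), Rational(1, 2)) = Pow(-1170, Rational(1, 2)) = Mul(3, I, Pow(130, Rational(1, 2)))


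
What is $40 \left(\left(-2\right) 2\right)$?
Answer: $-160$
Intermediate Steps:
$40 \left(\left(-2\right) 2\right) = 40 \left(-4\right) = -160$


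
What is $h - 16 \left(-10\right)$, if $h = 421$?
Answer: $581$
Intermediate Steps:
$h - 16 \left(-10\right) = 421 - 16 \left(-10\right) = 421 - -160 = 421 + 160 = 581$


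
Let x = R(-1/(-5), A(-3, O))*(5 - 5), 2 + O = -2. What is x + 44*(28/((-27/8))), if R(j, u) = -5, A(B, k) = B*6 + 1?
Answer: -9856/27 ≈ -365.04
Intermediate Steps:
O = -4 (O = -2 - 2 = -4)
A(B, k) = 1 + 6*B (A(B, k) = 6*B + 1 = 1 + 6*B)
x = 0 (x = -5*(5 - 5) = -5*0 = 0)
x + 44*(28/((-27/8))) = 0 + 44*(28/((-27/8))) = 0 + 44*(28/((-27*1/8))) = 0 + 44*(28/(-27/8)) = 0 + 44*(28*(-8/27)) = 0 + 44*(-224/27) = 0 - 9856/27 = -9856/27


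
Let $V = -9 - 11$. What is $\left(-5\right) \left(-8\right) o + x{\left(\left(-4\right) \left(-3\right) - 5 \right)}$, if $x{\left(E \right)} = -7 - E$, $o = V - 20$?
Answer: $-1614$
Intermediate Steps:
$V = -20$ ($V = -9 - 11 = -20$)
$o = -40$ ($o = -20 - 20 = -40$)
$\left(-5\right) \left(-8\right) o + x{\left(\left(-4\right) \left(-3\right) - 5 \right)} = \left(-5\right) \left(-8\right) \left(-40\right) - \left(2 + 12\right) = 40 \left(-40\right) - 14 = -1600 - 14 = -1614$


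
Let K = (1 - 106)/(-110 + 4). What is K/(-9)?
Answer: -35/318 ≈ -0.11006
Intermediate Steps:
K = 105/106 (K = -105/(-106) = -105*(-1/106) = 105/106 ≈ 0.99057)
K/(-9) = (105/106)/(-9) = -⅑*105/106 = -35/318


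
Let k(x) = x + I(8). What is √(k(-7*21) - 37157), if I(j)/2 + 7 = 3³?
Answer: 4*I*√2329 ≈ 193.04*I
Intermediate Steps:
I(j) = 40 (I(j) = -14 + 2*3³ = -14 + 2*27 = -14 + 54 = 40)
k(x) = 40 + x (k(x) = x + 40 = 40 + x)
√(k(-7*21) - 37157) = √((40 - 7*21) - 37157) = √((40 - 147) - 37157) = √(-107 - 37157) = √(-37264) = 4*I*√2329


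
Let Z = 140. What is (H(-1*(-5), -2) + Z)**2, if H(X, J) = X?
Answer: 21025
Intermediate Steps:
(H(-1*(-5), -2) + Z)**2 = (-1*(-5) + 140)**2 = (5 + 140)**2 = 145**2 = 21025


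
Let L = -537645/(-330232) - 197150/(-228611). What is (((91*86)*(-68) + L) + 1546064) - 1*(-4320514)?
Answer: 402719698619746215/75494667752 ≈ 5.3344e+6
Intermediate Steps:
L = 188016799895/75494667752 (L = -537645*(-1/330232) - 197150*(-1/228611) = 537645/330232 + 197150/228611 = 188016799895/75494667752 ≈ 2.4905)
(((91*86)*(-68) + L) + 1546064) - 1*(-4320514) = (((91*86)*(-68) + 188016799895/75494667752) + 1546064) - 1*(-4320514) = ((7826*(-68) + 188016799895/75494667752) + 1546064) + 4320514 = ((-532168 + 188016799895/75494667752) + 1546064) + 4320514 = (-40175658331446441/75494667752 + 1546064) + 4320514 = 76543929671881687/75494667752 + 4320514 = 402719698619746215/75494667752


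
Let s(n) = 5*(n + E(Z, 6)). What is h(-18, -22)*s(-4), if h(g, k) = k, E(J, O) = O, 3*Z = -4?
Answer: -220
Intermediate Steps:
Z = -4/3 (Z = (⅓)*(-4) = -4/3 ≈ -1.3333)
s(n) = 30 + 5*n (s(n) = 5*(n + 6) = 5*(6 + n) = 30 + 5*n)
h(-18, -22)*s(-4) = -22*(30 + 5*(-4)) = -22*(30 - 20) = -22*10 = -220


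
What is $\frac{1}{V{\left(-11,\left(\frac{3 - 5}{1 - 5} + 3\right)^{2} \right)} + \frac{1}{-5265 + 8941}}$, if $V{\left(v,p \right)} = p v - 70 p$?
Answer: $- \frac{1838}{1823755} \approx -0.0010078$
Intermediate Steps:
$V{\left(v,p \right)} = - 70 p + p v$
$\frac{1}{V{\left(-11,\left(\frac{3 - 5}{1 - 5} + 3\right)^{2} \right)} + \frac{1}{-5265 + 8941}} = \frac{1}{\left(\frac{3 - 5}{1 - 5} + 3\right)^{2} \left(-70 - 11\right) + \frac{1}{-5265 + 8941}} = \frac{1}{\left(- \frac{2}{-4} + 3\right)^{2} \left(-81\right) + \frac{1}{3676}} = \frac{1}{\left(\left(-2\right) \left(- \frac{1}{4}\right) + 3\right)^{2} \left(-81\right) + \frac{1}{3676}} = \frac{1}{\left(\frac{1}{2} + 3\right)^{2} \left(-81\right) + \frac{1}{3676}} = \frac{1}{\left(\frac{7}{2}\right)^{2} \left(-81\right) + \frac{1}{3676}} = \frac{1}{\frac{49}{4} \left(-81\right) + \frac{1}{3676}} = \frac{1}{- \frac{3969}{4} + \frac{1}{3676}} = \frac{1}{- \frac{1823755}{1838}} = - \frac{1838}{1823755}$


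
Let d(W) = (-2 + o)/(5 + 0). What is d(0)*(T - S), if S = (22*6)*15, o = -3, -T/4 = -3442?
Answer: -11788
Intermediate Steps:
T = 13768 (T = -4*(-3442) = 13768)
d(W) = -1 (d(W) = (-2 - 3)/(5 + 0) = -5/5 = -5*⅕ = -1)
S = 1980 (S = 132*15 = 1980)
d(0)*(T - S) = -(13768 - 1*1980) = -(13768 - 1980) = -1*11788 = -11788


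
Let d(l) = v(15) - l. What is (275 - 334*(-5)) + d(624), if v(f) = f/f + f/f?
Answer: 1323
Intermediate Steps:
v(f) = 2 (v(f) = 1 + 1 = 2)
d(l) = 2 - l
(275 - 334*(-5)) + d(624) = (275 - 334*(-5)) + (2 - 1*624) = (275 + 1670) + (2 - 624) = 1945 - 622 = 1323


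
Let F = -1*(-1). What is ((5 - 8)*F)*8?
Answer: -24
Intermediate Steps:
F = 1
((5 - 8)*F)*8 = ((5 - 8)*1)*8 = -3*1*8 = -3*8 = -24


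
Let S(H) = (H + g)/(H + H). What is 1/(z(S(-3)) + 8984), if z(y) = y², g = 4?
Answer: 36/323425 ≈ 0.00011131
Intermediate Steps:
S(H) = (4 + H)/(2*H) (S(H) = (H + 4)/(H + H) = (4 + H)/((2*H)) = (4 + H)*(1/(2*H)) = (4 + H)/(2*H))
1/(z(S(-3)) + 8984) = 1/(((½)*(4 - 3)/(-3))² + 8984) = 1/(((½)*(-⅓)*1)² + 8984) = 1/((-⅙)² + 8984) = 1/(1/36 + 8984) = 1/(323425/36) = 36/323425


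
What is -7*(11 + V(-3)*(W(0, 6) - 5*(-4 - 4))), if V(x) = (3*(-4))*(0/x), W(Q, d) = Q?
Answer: -77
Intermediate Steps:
V(x) = 0 (V(x) = -12*0 = 0)
-7*(11 + V(-3)*(W(0, 6) - 5*(-4 - 4))) = -7*(11 + 0*(0 - 5*(-4 - 4))) = -7*(11 + 0*(0 - 5*(-8))) = -7*(11 + 0*(0 + 40)) = -7*(11 + 0*40) = -7*(11 + 0) = -7*11 = -77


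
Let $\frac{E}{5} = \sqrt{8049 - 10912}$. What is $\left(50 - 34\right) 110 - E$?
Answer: $1760 - 5 i \sqrt{2863} \approx 1760.0 - 267.54 i$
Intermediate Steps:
$E = 5 i \sqrt{2863}$ ($E = 5 \sqrt{8049 - 10912} = 5 \sqrt{-2863} = 5 i \sqrt{2863} \approx 267.54 i$)
$\left(50 - 34\right) 110 - E = \left(50 - 34\right) 110 - 5 i \sqrt{2863} = 16 \cdot 110 - 5 i \sqrt{2863} = 1760 - 5 i \sqrt{2863}$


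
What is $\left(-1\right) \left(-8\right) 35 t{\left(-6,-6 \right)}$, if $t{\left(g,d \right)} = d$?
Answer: $-1680$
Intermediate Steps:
$\left(-1\right) \left(-8\right) 35 t{\left(-6,-6 \right)} = \left(-1\right) \left(-8\right) 35 \left(-6\right) = 8 \cdot 35 \left(-6\right) = 280 \left(-6\right) = -1680$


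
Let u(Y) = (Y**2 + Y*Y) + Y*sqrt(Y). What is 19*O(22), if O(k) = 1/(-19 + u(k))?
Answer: 18031/889953 - 418*sqrt(22)/889953 ≈ 0.018058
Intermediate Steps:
u(Y) = Y**(3/2) + 2*Y**2 (u(Y) = (Y**2 + Y**2) + Y**(3/2) = 2*Y**2 + Y**(3/2) = Y**(3/2) + 2*Y**2)
O(k) = 1/(-19 + k**(3/2) + 2*k**2) (O(k) = 1/(-19 + (k**(3/2) + 2*k**2)) = 1/(-19 + k**(3/2) + 2*k**2))
19*O(22) = 19/(-19 + 22**(3/2) + 2*22**2) = 19/(-19 + 22*sqrt(22) + 2*484) = 19/(-19 + 22*sqrt(22) + 968) = 19/(949 + 22*sqrt(22))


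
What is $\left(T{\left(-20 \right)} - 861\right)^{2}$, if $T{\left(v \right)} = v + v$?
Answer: $811801$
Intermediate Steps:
$T{\left(v \right)} = 2 v$
$\left(T{\left(-20 \right)} - 861\right)^{2} = \left(2 \left(-20\right) - 861\right)^{2} = \left(-40 - 861\right)^{2} = \left(-901\right)^{2} = 811801$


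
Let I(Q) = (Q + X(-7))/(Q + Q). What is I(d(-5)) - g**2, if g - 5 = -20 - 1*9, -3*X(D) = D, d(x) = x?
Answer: -8636/15 ≈ -575.73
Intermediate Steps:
X(D) = -D/3
g = -24 (g = 5 + (-20 - 1*9) = 5 + (-20 - 9) = 5 - 29 = -24)
I(Q) = (7/3 + Q)/(2*Q) (I(Q) = (Q - 1/3*(-7))/(Q + Q) = (Q + 7/3)/((2*Q)) = (7/3 + Q)*(1/(2*Q)) = (7/3 + Q)/(2*Q))
I(d(-5)) - g**2 = (1/6)*(7 + 3*(-5))/(-5) - 1*(-24)**2 = (1/6)*(-1/5)*(7 - 15) - 1*576 = (1/6)*(-1/5)*(-8) - 576 = 4/15 - 576 = -8636/15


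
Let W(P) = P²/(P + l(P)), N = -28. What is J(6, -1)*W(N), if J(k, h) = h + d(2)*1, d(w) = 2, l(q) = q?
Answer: -14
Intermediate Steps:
W(P) = P/2 (W(P) = P²/(P + P) = P²/((2*P)) = (1/(2*P))*P² = P/2)
J(k, h) = 2 + h (J(k, h) = h + 2*1 = h + 2 = 2 + h)
J(6, -1)*W(N) = (2 - 1)*((½)*(-28)) = 1*(-14) = -14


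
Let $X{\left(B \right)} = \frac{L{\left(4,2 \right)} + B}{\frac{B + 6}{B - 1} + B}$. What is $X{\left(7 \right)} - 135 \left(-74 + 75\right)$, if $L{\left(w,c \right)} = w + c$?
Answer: $- \frac{7347}{55} \approx -133.58$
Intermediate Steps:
$L{\left(w,c \right)} = c + w$
$X{\left(B \right)} = \frac{6 + B}{B + \frac{6 + B}{-1 + B}}$ ($X{\left(B \right)} = \frac{\left(2 + 4\right) + B}{\frac{B + 6}{B - 1} + B} = \frac{6 + B}{\frac{6 + B}{-1 + B} + B} = \frac{6 + B}{B + \frac{6 + B}{-1 + B}}$)
$X{\left(7 \right)} - 135 \left(-74 + 75\right) = \frac{-6 + 7^{2} + 5 \cdot 7}{6 + 7^{2}} - 135 \left(-74 + 75\right) = \frac{-6 + 49 + 35}{6 + 49} - 135 = \frac{1}{55} \cdot 78 - 135 = \frac{78}{55} - 135 = - \frac{7347}{55}$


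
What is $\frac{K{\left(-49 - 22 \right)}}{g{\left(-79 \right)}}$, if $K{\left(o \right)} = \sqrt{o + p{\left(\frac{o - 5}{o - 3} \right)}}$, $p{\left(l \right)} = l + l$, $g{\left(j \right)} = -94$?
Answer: $- \frac{i \sqrt{94387}}{3478} \approx - 0.088334 i$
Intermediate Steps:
$p{\left(l \right)} = 2 l$
$K{\left(o \right)} = \sqrt{o + \frac{2 \left(-5 + o\right)}{-3 + o}}$ ($K{\left(o \right)} = \sqrt{o + 2 \frac{o - 5}{o - 3}} = \sqrt{o + 2 \frac{-5 + o}{-3 + o}} = \sqrt{o + \frac{2 \left(-5 + o\right)}{-3 + o}}$)
$\frac{K{\left(-49 - 22 \right)}}{g{\left(-79 \right)}} = \frac{\sqrt{\frac{-10 + \left(-49 - 22\right)^{2} - \left(-49 - 22\right)}{-3 - 71}}}{-94} = \sqrt{\frac{-10 + \left(-71\right)^{2} - -71}{-3 - 71}} \left(- \frac{1}{94}\right) = \sqrt{\frac{-10 + 5041 + 71}{-74}} \left(- \frac{1}{94}\right) = \sqrt{\left(- \frac{1}{74}\right) 5102} \left(- \frac{1}{94}\right) = \sqrt{- \frac{2551}{37}} \left(- \frac{1}{94}\right) = \frac{i \sqrt{94387}}{37} \left(- \frac{1}{94}\right) = - \frac{i \sqrt{94387}}{3478}$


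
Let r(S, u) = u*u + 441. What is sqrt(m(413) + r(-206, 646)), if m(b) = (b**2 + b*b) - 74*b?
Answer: sqrt(728333) ≈ 853.42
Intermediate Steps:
m(b) = -74*b + 2*b**2 (m(b) = (b**2 + b**2) - 74*b = 2*b**2 - 74*b = -74*b + 2*b**2)
r(S, u) = 441 + u**2 (r(S, u) = u**2 + 441 = 441 + u**2)
sqrt(m(413) + r(-206, 646)) = sqrt(2*413*(-37 + 413) + (441 + 646**2)) = sqrt(2*413*376 + (441 + 417316)) = sqrt(310576 + 417757) = sqrt(728333)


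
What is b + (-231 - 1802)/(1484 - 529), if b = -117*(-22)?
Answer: 2456137/955 ≈ 2571.9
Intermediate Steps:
b = 2574
b + (-231 - 1802)/(1484 - 529) = 2574 + (-231 - 1802)/(1484 - 529) = 2574 - 2033/955 = 2456137/955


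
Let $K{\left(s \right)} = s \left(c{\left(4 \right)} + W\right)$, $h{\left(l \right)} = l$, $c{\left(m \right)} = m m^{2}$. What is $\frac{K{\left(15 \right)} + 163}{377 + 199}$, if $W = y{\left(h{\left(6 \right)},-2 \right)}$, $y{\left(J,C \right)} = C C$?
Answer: $\frac{1183}{576} \approx 2.0538$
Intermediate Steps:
$c{\left(m \right)} = m^{3}$
$y{\left(J,C \right)} = C^{2}$
$W = 4$ ($W = \left(-2\right)^{2} = 4$)
$K{\left(s \right)} = 68 s$ ($K{\left(s \right)} = s \left(4^{3} + 4\right) = s \left(64 + 4\right) = s 68 = 68 s$)
$\frac{K{\left(15 \right)} + 163}{377 + 199} = \frac{68 \cdot 15 + 163}{377 + 199} = \frac{1020 + 163}{576} = 1183 \cdot \frac{1}{576} = \frac{1183}{576}$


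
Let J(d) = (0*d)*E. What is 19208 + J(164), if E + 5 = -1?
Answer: 19208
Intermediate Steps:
E = -6 (E = -5 - 1 = -6)
J(d) = 0 (J(d) = (0*d)*(-6) = 0*(-6) = 0)
19208 + J(164) = 19208 + 0 = 19208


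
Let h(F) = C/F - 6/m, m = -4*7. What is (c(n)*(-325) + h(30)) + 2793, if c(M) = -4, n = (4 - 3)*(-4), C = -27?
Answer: 143231/35 ≈ 4092.3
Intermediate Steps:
n = -4 (n = 1*(-4) = -4)
m = -28
h(F) = 3/14 - 27/F (h(F) = -27/F - 6/(-28) = -27/F - 6*(-1/28) = -27/F + 3/14 = 3/14 - 27/F)
(c(n)*(-325) + h(30)) + 2793 = (-4*(-325) + (3/14 - 27/30)) + 2793 = (1300 + (3/14 - 27*1/30)) + 2793 = (1300 + (3/14 - 9/10)) + 2793 = (1300 - 24/35) + 2793 = 45476/35 + 2793 = 143231/35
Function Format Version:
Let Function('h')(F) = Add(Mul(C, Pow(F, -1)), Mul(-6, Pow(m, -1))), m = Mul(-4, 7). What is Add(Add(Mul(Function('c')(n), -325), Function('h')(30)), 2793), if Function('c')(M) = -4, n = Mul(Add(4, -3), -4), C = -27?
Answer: Rational(143231, 35) ≈ 4092.3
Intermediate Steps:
n = -4 (n = Mul(1, -4) = -4)
m = -28
Function('h')(F) = Add(Rational(3, 14), Mul(-27, Pow(F, -1))) (Function('h')(F) = Add(Mul(-27, Pow(F, -1)), Mul(-6, Pow(-28, -1))) = Add(Mul(-27, Pow(F, -1)), Mul(-6, Rational(-1, 28))) = Add(Mul(-27, Pow(F, -1)), Rational(3, 14)) = Add(Rational(3, 14), Mul(-27, Pow(F, -1))))
Add(Add(Mul(Function('c')(n), -325), Function('h')(30)), 2793) = Add(Add(Mul(-4, -325), Add(Rational(3, 14), Mul(-27, Pow(30, -1)))), 2793) = Add(Add(1300, Add(Rational(3, 14), Mul(-27, Rational(1, 30)))), 2793) = Add(Add(1300, Add(Rational(3, 14), Rational(-9, 10))), 2793) = Add(Add(1300, Rational(-24, 35)), 2793) = Add(Rational(45476, 35), 2793) = Rational(143231, 35)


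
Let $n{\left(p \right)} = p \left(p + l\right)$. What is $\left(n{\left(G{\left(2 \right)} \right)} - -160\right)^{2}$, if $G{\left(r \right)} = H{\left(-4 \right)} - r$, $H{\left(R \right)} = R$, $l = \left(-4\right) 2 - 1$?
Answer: $62500$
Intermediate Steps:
$l = -9$ ($l = -8 - 1 = -9$)
$G{\left(r \right)} = -4 - r$
$n{\left(p \right)} = p \left(-9 + p\right)$ ($n{\left(p \right)} = p \left(p - 9\right) = p \left(-9 + p\right)$)
$\left(n{\left(G{\left(2 \right)} \right)} - -160\right)^{2} = \left(\left(-4 - 2\right) \left(-9 - 6\right) - -160\right)^{2} = \left(\left(-4 - 2\right) \left(-9 - 6\right) + 160\right)^{2} = \left(- 6 \left(-9 - 6\right) + 160\right)^{2} = \left(\left(-6\right) \left(-15\right) + 160\right)^{2} = \left(90 + 160\right)^{2} = 250^{2} = 62500$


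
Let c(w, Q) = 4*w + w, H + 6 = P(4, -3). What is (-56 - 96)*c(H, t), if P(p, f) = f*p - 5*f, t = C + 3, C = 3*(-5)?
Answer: 2280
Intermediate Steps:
C = -15
t = -12 (t = -15 + 3 = -12)
P(p, f) = -5*f + f*p
H = -3 (H = -6 - 3*(-5 + 4) = -6 - 3*(-1) = -6 + 3 = -3)
c(w, Q) = 5*w
(-56 - 96)*c(H, t) = (-56 - 96)*(5*(-3)) = -152*(-15) = 2280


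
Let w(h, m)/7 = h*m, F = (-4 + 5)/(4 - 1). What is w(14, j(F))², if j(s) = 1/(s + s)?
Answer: 21609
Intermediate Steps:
F = ⅓ (F = 1/3 = 1*(⅓) = ⅓ ≈ 0.33333)
j(s) = 1/(2*s)
w(h, m) = 7*h*m (w(h, m) = 7*(h*m) = 7*h*m)
w(14, j(F))² = (7*14*(1/(2*(⅓))))² = (7*14*((½)*3))² = (7*14*(3/2))² = 147² = 21609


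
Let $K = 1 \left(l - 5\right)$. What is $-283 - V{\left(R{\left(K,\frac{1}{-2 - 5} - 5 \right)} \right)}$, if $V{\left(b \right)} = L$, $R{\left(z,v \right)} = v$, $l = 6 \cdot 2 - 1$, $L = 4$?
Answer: $-287$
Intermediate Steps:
$l = 11$ ($l = 12 - 1 = 11$)
$K = 6$ ($K = 1 \left(11 - 5\right) = 1 \cdot 6 = 6$)
$V{\left(b \right)} = 4$
$-283 - V{\left(R{\left(K,\frac{1}{-2 - 5} - 5 \right)} \right)} = -283 - 4 = -287$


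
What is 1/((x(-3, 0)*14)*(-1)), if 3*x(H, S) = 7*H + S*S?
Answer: 1/98 ≈ 0.010204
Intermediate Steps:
x(H, S) = S²/3 + 7*H/3 (x(H, S) = (7*H + S*S)/3 = (7*H + S²)/3 = (S² + 7*H)/3 = S²/3 + 7*H/3)
1/((x(-3, 0)*14)*(-1)) = 1/((((⅓)*0² + (7/3)*(-3))*14)*(-1)) = 1/((((⅓)*0 - 7)*14)*(-1)) = 1/(((0 - 7)*14)*(-1)) = 1/(-7*14*(-1)) = 1/(-98*(-1)) = 1/98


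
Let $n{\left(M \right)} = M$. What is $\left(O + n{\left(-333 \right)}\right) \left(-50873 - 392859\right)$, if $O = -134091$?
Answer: $59648230368$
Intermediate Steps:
$\left(O + n{\left(-333 \right)}\right) \left(-50873 - 392859\right) = \left(-134091 - 333\right) \left(-50873 - 392859\right) = \left(-134424\right) \left(-443732\right) = 59648230368$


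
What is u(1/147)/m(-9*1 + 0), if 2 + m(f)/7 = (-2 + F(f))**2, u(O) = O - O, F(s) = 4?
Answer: 0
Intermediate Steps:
u(O) = 0
m(f) = 14 (m(f) = -14 + 7*(-2 + 4)**2 = -14 + 7*2**2 = -14 + 7*4 = -14 + 28 = 14)
u(1/147)/m(-9*1 + 0) = 0/14 = 0*(1/14) = 0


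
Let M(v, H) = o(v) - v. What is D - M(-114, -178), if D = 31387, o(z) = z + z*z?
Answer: 18391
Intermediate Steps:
o(z) = z + z**2
M(v, H) = -v + v*(1 + v) (M(v, H) = v*(1 + v) - v = -v + v*(1 + v))
D - M(-114, -178) = 31387 - 1*(-114)**2 = 31387 - 1*12996 = 31387 - 12996 = 18391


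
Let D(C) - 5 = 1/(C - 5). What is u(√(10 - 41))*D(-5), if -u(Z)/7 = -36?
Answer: 6174/5 ≈ 1234.8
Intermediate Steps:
D(C) = 5 + 1/(-5 + C) (D(C) = 5 + 1/(C - 5) = 5 + 1/(-5 + C))
u(Z) = 252 (u(Z) = -7*(-36) = 252)
u(√(10 - 41))*D(-5) = 252*((-24 + 5*(-5))/(-5 - 5)) = 252*((-24 - 25)/(-10)) = 252*(-⅒*(-49)) = 252*(49/10) = 6174/5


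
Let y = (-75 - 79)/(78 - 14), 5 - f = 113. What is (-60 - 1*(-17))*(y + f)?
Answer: 151919/32 ≈ 4747.5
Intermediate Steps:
f = -108 (f = 5 - 1*113 = 5 - 113 = -108)
y = -77/32 (y = -154/64 = -154*1/64 = -77/32 ≈ -2.4063)
(-60 - 1*(-17))*(y + f) = (-60 - 1*(-17))*(-77/32 - 108) = (-60 + 17)*(-3533/32) = -43*(-3533/32) = 151919/32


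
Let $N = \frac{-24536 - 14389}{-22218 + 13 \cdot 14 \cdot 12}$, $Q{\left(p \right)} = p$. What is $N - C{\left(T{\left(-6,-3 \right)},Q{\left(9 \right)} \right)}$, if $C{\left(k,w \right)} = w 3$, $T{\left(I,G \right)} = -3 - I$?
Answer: $- \frac{55777}{2226} \approx -25.057$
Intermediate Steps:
$C{\left(k,w \right)} = 3 w$
$N = \frac{4325}{2226}$ ($N = - \frac{38925}{-22218 + 182 \cdot 12} = - \frac{38925}{-22218 + 2184} = - \frac{38925}{-20034} = \left(-38925\right) \left(- \frac{1}{20034}\right) = \frac{4325}{2226} \approx 1.9429$)
$N - C{\left(T{\left(-6,-3 \right)},Q{\left(9 \right)} \right)} = \frac{4325}{2226} - 3 \cdot 9 = \frac{4325}{2226} - 27 = - \frac{55777}{2226}$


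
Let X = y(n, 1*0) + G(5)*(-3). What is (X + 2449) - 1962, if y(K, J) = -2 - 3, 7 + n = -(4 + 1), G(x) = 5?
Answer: 467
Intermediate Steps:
n = -12 (n = -7 - (4 + 1) = -7 - 1*5 = -7 - 5 = -12)
y(K, J) = -5
X = -20 (X = -5 + 5*(-3) = -5 - 15 = -20)
(X + 2449) - 1962 = (-20 + 2449) - 1962 = 2429 - 1962 = 467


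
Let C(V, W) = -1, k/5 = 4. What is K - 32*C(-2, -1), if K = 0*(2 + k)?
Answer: 32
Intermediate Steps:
k = 20 (k = 5*4 = 20)
K = 0 (K = 0*(2 + 20) = 0*22 = 0)
K - 32*C(-2, -1) = 0 - 32*(-1) = 0 + 32 = 32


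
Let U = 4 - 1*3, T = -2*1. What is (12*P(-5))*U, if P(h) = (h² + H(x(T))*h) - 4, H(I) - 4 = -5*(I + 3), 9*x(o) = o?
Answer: 2536/3 ≈ 845.33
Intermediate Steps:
T = -2
U = 1 (U = 4 - 3 = 1)
x(o) = o/9
H(I) = -11 - 5*I (H(I) = 4 - 5*(I + 3) = 4 - 5*(3 + I) = 4 + (-15 - 5*I) = -11 - 5*I)
P(h) = -4 + h² - 89*h/9 (P(h) = (h² + (-11 - 5*(-2)/9)*h) - 4 = (h² + (-11 - 5*(-2/9))*h) - 4 = (h² + (-11 + 10/9)*h) - 4 = (h² - 89*h/9) - 4 = -4 + h² - 89*h/9)
(12*P(-5))*U = (12*(-4 + (-5)² - 89/9*(-5)))*1 = (12*(-4 + 25 + 445/9))*1 = (12*(634/9))*1 = (2536/3)*1 = 2536/3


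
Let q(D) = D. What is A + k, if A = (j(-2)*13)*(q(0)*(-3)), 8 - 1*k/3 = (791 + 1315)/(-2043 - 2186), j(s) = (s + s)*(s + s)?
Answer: 107814/4229 ≈ 25.494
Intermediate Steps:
j(s) = 4*s² (j(s) = (2*s)*(2*s) = 4*s²)
k = 107814/4229 (k = 24 - 3*(791 + 1315)/(-2043 - 2186) = 24 - 6318/(-4229) = 24 - 6318*(-1)/4229 = 24 - 3*(-2106/4229) = 24 + 6318/4229 = 107814/4229 ≈ 25.494)
A = 0 (A = ((4*(-2)²)*13)*(0*(-3)) = ((4*4)*13)*0 = (16*13)*0 = 208*0 = 0)
A + k = 0 + 107814/4229 = 107814/4229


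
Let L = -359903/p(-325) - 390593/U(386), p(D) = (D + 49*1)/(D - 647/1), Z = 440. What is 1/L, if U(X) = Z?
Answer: -10120/12835926559 ≈ -7.8841e-7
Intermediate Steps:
p(D) = (49 + D)/(-647 + D) (p(D) = (D + 49)/(D - 647*1) = (49 + D)/(D - 647) = (49 + D)/(-647 + D))
U(X) = 440
L = -12835926559/10120 (L = -359903*(-647 - 325)/(49 - 325) - 390593/440 = -359903/(-276/(-972)) - 390593*1/440 = -359903/((-1/972*(-276))) - 390593/440 = -359903/23/81 - 390593/440 = -359903*81/23 - 390593/440 = -29152143/23 - 390593/440 = -12835926559/10120 ≈ -1.2684e+6)
1/L = 1/(-12835926559/10120) = -10120/12835926559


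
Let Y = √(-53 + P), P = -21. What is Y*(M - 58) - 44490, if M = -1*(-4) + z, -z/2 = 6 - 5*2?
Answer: -44490 - 46*I*√74 ≈ -44490.0 - 395.71*I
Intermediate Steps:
z = 8 (z = -2*(6 - 5*2) = -2*(6 - 10) = -2*(-4) = 8)
M = 12 (M = -1*(-4) + 8 = 4 + 8 = 12)
Y = I*√74 (Y = √(-53 - 21) = √(-74) = I*√74 ≈ 8.6023*I)
Y*(M - 58) - 44490 = (I*√74)*(12 - 58) - 44490 = (I*√74)*(-46) - 44490 = -46*I*√74 - 44490 = -44490 - 46*I*√74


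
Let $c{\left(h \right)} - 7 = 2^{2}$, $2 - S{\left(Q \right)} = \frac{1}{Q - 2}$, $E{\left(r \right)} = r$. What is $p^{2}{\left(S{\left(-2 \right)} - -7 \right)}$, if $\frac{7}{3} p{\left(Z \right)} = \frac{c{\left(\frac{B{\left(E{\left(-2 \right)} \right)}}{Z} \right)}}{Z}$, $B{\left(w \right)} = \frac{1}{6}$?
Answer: $\frac{17424}{67081} \approx 0.25975$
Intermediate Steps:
$B{\left(w \right)} = \frac{1}{6}$
$S{\left(Q \right)} = 2 - \frac{1}{-2 + Q}$ ($S{\left(Q \right)} = 2 - \frac{1}{Q - 2} = 2 - \frac{1}{-2 + Q}$)
$c{\left(h \right)} = 11$ ($c{\left(h \right)} = 7 + 2^{2} = 7 + 4 = 11$)
$p{\left(Z \right)} = \frac{33}{7 Z}$ ($p{\left(Z \right)} = \frac{3 \frac{11}{Z}}{7} = \frac{33}{7 Z}$)
$p^{2}{\left(S{\left(-2 \right)} - -7 \right)} = \left(\frac{33}{7 \left(\frac{-5 + 2 \left(-2\right)}{-2 - 2} - -7\right)}\right)^{2} = \left(\frac{33}{7 \left(\frac{-5 - 4}{-4} + 7\right)}\right)^{2} = \left(\frac{33}{7 \left(\left(- \frac{1}{4}\right) \left(-9\right) + 7\right)}\right)^{2} = \left(\frac{33}{7 \left(\frac{9}{4} + 7\right)}\right)^{2} = \left(\frac{33}{7 \cdot \frac{37}{4}}\right)^{2} = \left(\frac{33}{7} \cdot \frac{4}{37}\right)^{2} = \left(\frac{132}{259}\right)^{2} = \frac{17424}{67081}$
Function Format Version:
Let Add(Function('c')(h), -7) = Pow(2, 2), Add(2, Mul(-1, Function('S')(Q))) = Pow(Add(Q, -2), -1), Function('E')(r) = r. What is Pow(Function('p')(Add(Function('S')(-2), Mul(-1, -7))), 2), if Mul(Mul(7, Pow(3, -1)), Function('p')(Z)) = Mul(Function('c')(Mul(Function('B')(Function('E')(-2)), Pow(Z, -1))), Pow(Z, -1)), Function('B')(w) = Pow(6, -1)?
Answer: Rational(17424, 67081) ≈ 0.25975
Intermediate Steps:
Function('B')(w) = Rational(1, 6)
Function('S')(Q) = Add(2, Mul(-1, Pow(Add(-2, Q), -1))) (Function('S')(Q) = Add(2, Mul(-1, Pow(Add(Q, -2), -1))) = Add(2, Mul(-1, Pow(Add(-2, Q), -1))))
Function('c')(h) = 11 (Function('c')(h) = Add(7, Pow(2, 2)) = Add(7, 4) = 11)
Function('p')(Z) = Mul(Rational(33, 7), Pow(Z, -1)) (Function('p')(Z) = Mul(Rational(3, 7), Mul(11, Pow(Z, -1))) = Mul(Rational(33, 7), Pow(Z, -1)))
Pow(Function('p')(Add(Function('S')(-2), Mul(-1, -7))), 2) = Pow(Mul(Rational(33, 7), Pow(Add(Mul(Pow(Add(-2, -2), -1), Add(-5, Mul(2, -2))), Mul(-1, -7)), -1)), 2) = Pow(Mul(Rational(33, 7), Pow(Add(Mul(Pow(-4, -1), Add(-5, -4)), 7), -1)), 2) = Pow(Mul(Rational(33, 7), Pow(Add(Mul(Rational(-1, 4), -9), 7), -1)), 2) = Pow(Mul(Rational(33, 7), Pow(Add(Rational(9, 4), 7), -1)), 2) = Pow(Mul(Rational(33, 7), Pow(Rational(37, 4), -1)), 2) = Pow(Mul(Rational(33, 7), Rational(4, 37)), 2) = Pow(Rational(132, 259), 2) = Rational(17424, 67081)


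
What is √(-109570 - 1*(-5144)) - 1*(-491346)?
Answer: 491346 + I*√104426 ≈ 4.9135e+5 + 323.15*I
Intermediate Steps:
√(-109570 - 1*(-5144)) - 1*(-491346) = √(-109570 + 5144) + 491346 = √(-104426) + 491346 = I*√104426 + 491346 = 491346 + I*√104426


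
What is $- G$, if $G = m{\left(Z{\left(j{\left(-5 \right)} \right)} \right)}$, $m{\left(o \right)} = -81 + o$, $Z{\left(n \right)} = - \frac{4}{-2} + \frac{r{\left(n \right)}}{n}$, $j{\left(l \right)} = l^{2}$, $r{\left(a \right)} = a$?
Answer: $78$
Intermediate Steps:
$Z{\left(n \right)} = 3$ ($Z{\left(n \right)} = - \frac{4}{-2} + \frac{n}{n} = \left(-4\right) \left(- \frac{1}{2}\right) + 1 = 2 + 1 = 3$)
$G = -78$ ($G = -81 + 3 = -78$)
$- G = \left(-1\right) \left(-78\right) = 78$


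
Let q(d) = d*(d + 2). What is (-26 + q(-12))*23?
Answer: 2162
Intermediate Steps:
q(d) = d*(2 + d)
(-26 + q(-12))*23 = (-26 - 12*(2 - 12))*23 = (-26 - 12*(-10))*23 = (-26 + 120)*23 = 94*23 = 2162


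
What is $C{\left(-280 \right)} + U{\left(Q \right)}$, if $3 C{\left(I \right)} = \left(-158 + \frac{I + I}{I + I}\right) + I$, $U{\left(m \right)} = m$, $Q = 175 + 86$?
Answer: $\frac{346}{3} \approx 115.33$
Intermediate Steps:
$Q = 261$
$C{\left(I \right)} = - \frac{157}{3} + \frac{I}{3}$ ($C{\left(I \right)} = \frac{\left(-158 + \frac{I + I}{I + I}\right) + I}{3} = \frac{\left(-158 + \frac{2 I}{2 I}\right) + I}{3} = \frac{\left(-158 + 2 I \frac{1}{2 I}\right) + I}{3} = \frac{\left(-158 + 1\right) + I}{3} = \frac{-157 + I}{3} = - \frac{157}{3} + \frac{I}{3}$)
$C{\left(-280 \right)} + U{\left(Q \right)} = \left(- \frac{157}{3} + \frac{1}{3} \left(-280\right)\right) + 261 = \left(- \frac{157}{3} - \frac{280}{3}\right) + 261 = - \frac{437}{3} + 261 = \frac{346}{3}$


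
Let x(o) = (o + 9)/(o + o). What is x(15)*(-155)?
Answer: -124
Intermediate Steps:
x(o) = (9 + o)/(2*o) (x(o) = (9 + o)/((2*o)) = (9 + o)*(1/(2*o)) = (9 + o)/(2*o))
x(15)*(-155) = ((1/2)*(9 + 15)/15)*(-155) = ((1/2)*(1/15)*24)*(-155) = (4/5)*(-155) = -124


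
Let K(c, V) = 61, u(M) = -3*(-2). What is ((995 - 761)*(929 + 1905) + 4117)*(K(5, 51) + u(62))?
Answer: 44707291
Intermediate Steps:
u(M) = 6
((995 - 761)*(929 + 1905) + 4117)*(K(5, 51) + u(62)) = ((995 - 761)*(929 + 1905) + 4117)*(61 + 6) = (234*2834 + 4117)*67 = (663156 + 4117)*67 = 667273*67 = 44707291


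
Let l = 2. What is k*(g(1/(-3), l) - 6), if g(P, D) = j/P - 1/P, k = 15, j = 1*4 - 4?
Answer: -45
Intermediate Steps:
j = 0 (j = 4 - 4 = 0)
g(P, D) = -1/P (g(P, D) = 0/P - 1/P = 0 - 1/P = -1/P)
k*(g(1/(-3), l) - 6) = 15*(-1/(1/(-3)) - 6) = 15*(-1/(-1/3) - 6) = 15*(-1*(-3) - 6) = 15*(3 - 6) = 15*(-3) = -45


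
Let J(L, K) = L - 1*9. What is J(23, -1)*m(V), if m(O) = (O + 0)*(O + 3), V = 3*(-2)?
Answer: 252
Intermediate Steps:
J(L, K) = -9 + L (J(L, K) = L - 9 = -9 + L)
V = -6
m(O) = O*(3 + O)
J(23, -1)*m(V) = (-9 + 23)*(-6*(3 - 6)) = 14*(-6*(-3)) = 14*18 = 252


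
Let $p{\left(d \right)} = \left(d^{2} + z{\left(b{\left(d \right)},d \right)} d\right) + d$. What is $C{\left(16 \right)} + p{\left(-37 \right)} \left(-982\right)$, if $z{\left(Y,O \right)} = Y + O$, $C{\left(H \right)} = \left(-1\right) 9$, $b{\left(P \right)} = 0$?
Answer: $-2652391$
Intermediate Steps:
$C{\left(H \right)} = -9$
$z{\left(Y,O \right)} = O + Y$
$p{\left(d \right)} = d + 2 d^{2}$ ($p{\left(d \right)} = \left(d^{2} + \left(d + 0\right) d\right) + d = \left(d^{2} + d d\right) + d = \left(d^{2} + d^{2}\right) + d = 2 d^{2} + d = d + 2 d^{2}$)
$C{\left(16 \right)} + p{\left(-37 \right)} \left(-982\right) = -9 + - 37 \left(1 + 2 \left(-37\right)\right) \left(-982\right) = -9 + - 37 \left(1 - 74\right) \left(-982\right) = -9 + \left(-37\right) \left(-73\right) \left(-982\right) = -9 + 2701 \left(-982\right) = -9 - 2652382 = -2652391$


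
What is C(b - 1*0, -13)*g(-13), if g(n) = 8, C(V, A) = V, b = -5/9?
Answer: -40/9 ≈ -4.4444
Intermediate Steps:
b = -5/9 (b = -5*⅑ = -5/9 ≈ -0.55556)
C(b - 1*0, -13)*g(-13) = (-5/9 - 1*0)*8 = (-5/9 + 0)*8 = -5/9*8 = -40/9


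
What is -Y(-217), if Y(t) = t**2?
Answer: -47089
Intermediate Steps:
-Y(-217) = -1*(-217)**2 = -1*47089 = -47089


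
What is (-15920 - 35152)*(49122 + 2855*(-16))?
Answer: -175789824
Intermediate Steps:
(-15920 - 35152)*(49122 + 2855*(-16)) = -51072*(49122 - 45680) = -51072*3442 = -175789824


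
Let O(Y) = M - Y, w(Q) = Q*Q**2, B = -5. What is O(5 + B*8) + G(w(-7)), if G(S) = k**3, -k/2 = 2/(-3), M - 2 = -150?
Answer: -2987/27 ≈ -110.63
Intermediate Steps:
w(Q) = Q**3
M = -148 (M = 2 - 150 = -148)
k = 4/3 (k = -4/(-3) = -4*(-1)/3 = -2*(-2/3) = 4/3 ≈ 1.3333)
G(S) = 64/27 (G(S) = (4/3)**3 = 64/27)
O(Y) = -148 - Y
O(5 + B*8) + G(w(-7)) = (-148 - (5 - 5*8)) + 64/27 = (-148 - (5 - 40)) + 64/27 = (-148 - 1*(-35)) + 64/27 = (-148 + 35) + 64/27 = -113 + 64/27 = -2987/27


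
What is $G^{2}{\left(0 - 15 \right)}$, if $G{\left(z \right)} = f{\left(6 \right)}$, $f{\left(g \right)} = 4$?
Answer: $16$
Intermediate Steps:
$G{\left(z \right)} = 4$
$G^{2}{\left(0 - 15 \right)} = 4^{2} = 16$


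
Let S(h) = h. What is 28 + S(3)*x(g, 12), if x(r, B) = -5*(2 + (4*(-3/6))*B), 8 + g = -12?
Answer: 358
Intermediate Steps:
g = -20 (g = -8 - 12 = -20)
x(r, B) = -10 + 10*B (x(r, B) = -5*(2 + (4*(-3*⅙))*B) = -5*(2 + (4*(-½))*B) = -5*(2 - 2*B) = -10 + 10*B)
28 + S(3)*x(g, 12) = 28 + 3*(-10 + 10*12) = 28 + 3*(-10 + 120) = 28 + 3*110 = 28 + 330 = 358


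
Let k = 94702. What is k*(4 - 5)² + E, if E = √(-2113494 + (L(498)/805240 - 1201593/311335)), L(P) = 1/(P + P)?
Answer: 94702 + I*√329432977101863799222162591495810/12484829890920 ≈ 94702.0 + 1453.8*I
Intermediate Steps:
L(P) = 1/(2*P)
E = I*√329432977101863799222162591495810/12484829890920 (E = √(-2113494 + (((½)/498)/805240 - 1201593/311335)) = √(-2113494 + (((½)*(1/498))*(1/805240) - 1201593*1/311335)) = √(-2113494 + ((1/996)*(1/805240) - 1201593/311335)) = √(-2113494 + (1/802019040 - 1201593/311335)) = √(-2113494 - 192740092803877/49939319563680) = √(-105546645002013101797/49939319563680) = I*√329432977101863799222162591495810/12484829890920 ≈ 1453.8*I)
k*(4 - 5)² + E = 94702*(4 - 5)² + I*√329432977101863799222162591495810/12484829890920 = 94702*(-1)² + I*√329432977101863799222162591495810/12484829890920 = 94702*1 + I*√329432977101863799222162591495810/12484829890920 = 94702 + I*√329432977101863799222162591495810/12484829890920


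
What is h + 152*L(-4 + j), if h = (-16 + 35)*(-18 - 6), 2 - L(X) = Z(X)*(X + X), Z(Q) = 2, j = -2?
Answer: 3496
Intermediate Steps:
L(X) = 2 - 4*X (L(X) = 2 - 2*(X + X) = 2 - 2*2*X = 2 - 4*X)
h = -456 (h = 19*(-24) = -456)
h + 152*L(-4 + j) = -456 + 152*(2 - 4*(-4 - 2)) = -456 + 152*(2 - 4*(-6)) = -456 + 152*(2 + 24) = -456 + 152*26 = -456 + 3952 = 3496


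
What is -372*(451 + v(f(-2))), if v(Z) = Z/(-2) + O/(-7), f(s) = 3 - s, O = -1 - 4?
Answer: -1169754/7 ≈ -1.6711e+5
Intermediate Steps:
O = -5
v(Z) = 5/7 - Z/2 (v(Z) = Z/(-2) - 5/(-7) = Z*(-½) - 5*(-⅐) = -Z/2 + 5/7 = 5/7 - Z/2)
-372*(451 + v(f(-2))) = -372*(451 + (5/7 - (3 - 1*(-2))/2)) = -372*(451 + (5/7 - (3 + 2)/2)) = -372*(451 + (5/7 - ½*5)) = -372*(451 + (5/7 - 5/2)) = -372*(451 - 25/14) = -372*6289/14 = -1169754/7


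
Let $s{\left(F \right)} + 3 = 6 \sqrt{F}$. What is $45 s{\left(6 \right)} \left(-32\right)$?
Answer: $4320 - 8640 \sqrt{6} \approx -16844.0$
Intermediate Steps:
$s{\left(F \right)} = -3 + 6 \sqrt{F}$
$45 s{\left(6 \right)} \left(-32\right) = 45 \left(-3 + 6 \sqrt{6}\right) \left(-32\right) = \left(-135 + 270 \sqrt{6}\right) \left(-32\right) = 4320 - 8640 \sqrt{6}$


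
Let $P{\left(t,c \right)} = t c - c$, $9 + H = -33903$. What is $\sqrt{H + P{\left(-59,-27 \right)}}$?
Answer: $6 i \sqrt{897} \approx 179.7 i$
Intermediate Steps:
$H = -33912$ ($H = -9 - 33903 = -33912$)
$P{\left(t,c \right)} = - c + c t$ ($P{\left(t,c \right)} = c t - c = - c + c t$)
$\sqrt{H + P{\left(-59,-27 \right)}} = \sqrt{-33912 - 27 \left(-1 - 59\right)} = \sqrt{-33912 - -1620} = \sqrt{-33912 + 1620} = \sqrt{-32292} = 6 i \sqrt{897}$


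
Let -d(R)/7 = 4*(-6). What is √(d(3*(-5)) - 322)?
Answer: I*√154 ≈ 12.41*I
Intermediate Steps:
d(R) = 168 (d(R) = -28*(-6) = -7*(-24) = 168)
√(d(3*(-5)) - 322) = √(168 - 322) = √(-154) = I*√154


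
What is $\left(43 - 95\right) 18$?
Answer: $-936$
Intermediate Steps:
$\left(43 - 95\right) 18 = \left(-52\right) 18 = -936$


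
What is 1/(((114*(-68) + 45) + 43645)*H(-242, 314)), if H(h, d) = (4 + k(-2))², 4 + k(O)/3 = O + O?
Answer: 1/14375200 ≈ 6.9564e-8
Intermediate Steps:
k(O) = -12 + 6*O (k(O) = -12 + 3*(O + O) = -12 + 3*(2*O) = -12 + 6*O)
H(h, d) = 400 (H(h, d) = (4 + (-12 + 6*(-2)))² = (4 + (-12 - 12))² = (4 - 24)² = (-20)² = 400)
1/(((114*(-68) + 45) + 43645)*H(-242, 314)) = 1/(((114*(-68) + 45) + 43645)*400) = (1/400)/((-7752 + 45) + 43645) = (1/400)/(-7707 + 43645) = (1/400)/35938 = (1/35938)*(1/400) = 1/14375200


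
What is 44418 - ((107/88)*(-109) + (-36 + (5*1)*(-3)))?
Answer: 3924935/88 ≈ 44602.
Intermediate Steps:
44418 - ((107/88)*(-109) + (-36 + (5*1)*(-3))) = 44418 - ((107*(1/88))*(-109) + (-36 + 5*(-3))) = 44418 - ((107/88)*(-109) + (-36 - 15)) = 44418 - (-11663/88 - 51) = 44418 - 1*(-16151/88) = 44418 + 16151/88 = 3924935/88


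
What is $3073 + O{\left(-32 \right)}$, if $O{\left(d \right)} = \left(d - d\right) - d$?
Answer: $3105$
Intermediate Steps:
$O{\left(d \right)} = - d$ ($O{\left(d \right)} = 0 - d = - d$)
$3073 + O{\left(-32 \right)} = 3073 - -32 = 3073 + 32 = 3105$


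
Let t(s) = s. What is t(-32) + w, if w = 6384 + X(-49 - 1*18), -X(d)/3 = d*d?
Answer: -7115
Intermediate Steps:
X(d) = -3*d² (X(d) = -3*d*d = -3*d²)
w = -7083 (w = 6384 - 3*(-49 - 1*18)² = 6384 - 3*(-49 - 18)² = 6384 - 3*(-67)² = 6384 - 3*4489 = 6384 - 13467 = -7083)
t(-32) + w = -32 - 7083 = -7115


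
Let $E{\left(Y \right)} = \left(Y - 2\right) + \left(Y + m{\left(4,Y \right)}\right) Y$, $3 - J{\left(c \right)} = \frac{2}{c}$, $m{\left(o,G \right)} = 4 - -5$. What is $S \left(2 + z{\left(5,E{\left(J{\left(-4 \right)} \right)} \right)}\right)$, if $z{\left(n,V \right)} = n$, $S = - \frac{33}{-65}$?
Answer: $\frac{231}{65} \approx 3.5538$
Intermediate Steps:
$m{\left(o,G \right)} = 9$ ($m{\left(o,G \right)} = 4 + 5 = 9$)
$S = \frac{33}{65}$ ($S = \left(-33\right) \left(- \frac{1}{65}\right) = \frac{33}{65} \approx 0.50769$)
$J{\left(c \right)} = 3 - \frac{2}{c}$
$E{\left(Y \right)} = -2 + Y + Y \left(9 + Y\right)$ ($E{\left(Y \right)} = \left(Y - 2\right) + \left(Y + 9\right) Y = \left(-2 + Y\right) + \left(9 + Y\right) Y = \left(-2 + Y\right) + Y \left(9 + Y\right) = -2 + Y + Y \left(9 + Y\right)$)
$S \left(2 + z{\left(5,E{\left(J{\left(-4 \right)} \right)} \right)}\right) = \frac{33 \left(2 + 5\right)}{65} = \frac{33}{65} \cdot 7 = \frac{231}{65}$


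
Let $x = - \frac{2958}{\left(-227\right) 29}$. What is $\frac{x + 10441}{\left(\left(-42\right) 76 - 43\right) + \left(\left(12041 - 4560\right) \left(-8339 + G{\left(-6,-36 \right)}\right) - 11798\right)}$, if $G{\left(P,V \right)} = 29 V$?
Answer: $- \frac{2370209}{15937501112} \approx -0.00014872$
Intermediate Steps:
$x = \frac{102}{227}$ ($x = - \frac{2958}{-6583} = \left(-2958\right) \left(- \frac{1}{6583}\right) = \frac{102}{227} \approx 0.44934$)
$\frac{x + 10441}{\left(\left(-42\right) 76 - 43\right) + \left(\left(12041 - 4560\right) \left(-8339 + G{\left(-6,-36 \right)}\right) - 11798\right)} = \frac{\frac{102}{227} + 10441}{\left(\left(-42\right) 76 - 43\right) + \left(\left(12041 - 4560\right) \left(-8339 + 29 \left(-36\right)\right) - 11798\right)} = \frac{2370209}{227 \left(\left(-3192 - 43\right) + \left(7481 \left(-8339 - 1044\right) - 11798\right)\right)} = \frac{2370209}{227 \left(-3235 + \left(7481 \left(-9383\right) - 11798\right)\right)} = \frac{2370209}{227 \left(-3235 - 70206021\right)} = \frac{2370209}{227 \left(-70209256\right)} = \frac{2370209}{227} \left(- \frac{1}{70209256}\right) = - \frac{2370209}{15937501112}$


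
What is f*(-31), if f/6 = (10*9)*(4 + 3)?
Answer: -117180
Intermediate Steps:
f = 3780 (f = 6*((10*9)*(4 + 3)) = 6*(90*7) = 6*630 = 3780)
f*(-31) = 3780*(-31) = -117180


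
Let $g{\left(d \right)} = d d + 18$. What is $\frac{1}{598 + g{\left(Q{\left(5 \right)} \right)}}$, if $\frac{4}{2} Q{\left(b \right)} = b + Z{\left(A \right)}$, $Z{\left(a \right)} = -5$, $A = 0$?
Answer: $\frac{1}{616} \approx 0.0016234$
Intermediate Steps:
$Q{\left(b \right)} = - \frac{5}{2} + \frac{b}{2}$ ($Q{\left(b \right)} = \frac{b - 5}{2} = \frac{-5 + b}{2} = - \frac{5}{2} + \frac{b}{2}$)
$g{\left(d \right)} = 18 + d^{2}$ ($g{\left(d \right)} = d^{2} + 18 = 18 + d^{2}$)
$\frac{1}{598 + g{\left(Q{\left(5 \right)} \right)}} = \frac{1}{598 + \left(18 + \left(- \frac{5}{2} + \frac{1}{2} \cdot 5\right)^{2}\right)} = \frac{1}{598 + \left(18 + \left(- \frac{5}{2} + \frac{5}{2}\right)^{2}\right)} = \frac{1}{598 + \left(18 + 0^{2}\right)} = \frac{1}{598 + \left(18 + 0\right)} = \frac{1}{598 + 18} = \frac{1}{616}$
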